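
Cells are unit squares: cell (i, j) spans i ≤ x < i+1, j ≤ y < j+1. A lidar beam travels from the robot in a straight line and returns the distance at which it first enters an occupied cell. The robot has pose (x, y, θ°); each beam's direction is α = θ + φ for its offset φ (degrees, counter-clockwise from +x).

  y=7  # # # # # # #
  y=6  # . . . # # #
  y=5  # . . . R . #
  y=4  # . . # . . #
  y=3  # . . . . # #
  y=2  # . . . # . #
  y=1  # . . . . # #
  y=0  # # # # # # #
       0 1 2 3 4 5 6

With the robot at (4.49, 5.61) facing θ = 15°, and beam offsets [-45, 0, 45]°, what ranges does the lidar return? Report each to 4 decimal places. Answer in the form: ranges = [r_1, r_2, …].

ranges = [1.7436, 1.5068, 0.4503]

beam 1: φ=-45°, α=330°
  direction (0.8660, -0.5000); cell (4,5); t to first gridline: x 0.5889, y 1.2200 (then +1.1547 / +2.0000)
    (5,5) via x @ 0.5889
    (5,4) via y @ 1.2200
    (6,4) via x @ 1.7436  # hit
  → r_1 = 1.7436
beam 2: φ=0°, α=15°
  direction (0.9659, 0.2588); cell (4,5); t to first gridline: x 0.5280, y 1.5068 (then +1.0353 / +3.8637)
    (5,5) via x @ 0.5280
    (5,6) via y @ 1.5068  # hit
  → r_2 = 1.5068
beam 3: φ=45°, α=60°
  direction (0.5000, 0.8660); cell (4,5); t to first gridline: x 1.0200, y 0.4503 (then +2.0000 / +1.1547)
    (4,6) via y @ 0.4503  # hit
  → r_3 = 0.4503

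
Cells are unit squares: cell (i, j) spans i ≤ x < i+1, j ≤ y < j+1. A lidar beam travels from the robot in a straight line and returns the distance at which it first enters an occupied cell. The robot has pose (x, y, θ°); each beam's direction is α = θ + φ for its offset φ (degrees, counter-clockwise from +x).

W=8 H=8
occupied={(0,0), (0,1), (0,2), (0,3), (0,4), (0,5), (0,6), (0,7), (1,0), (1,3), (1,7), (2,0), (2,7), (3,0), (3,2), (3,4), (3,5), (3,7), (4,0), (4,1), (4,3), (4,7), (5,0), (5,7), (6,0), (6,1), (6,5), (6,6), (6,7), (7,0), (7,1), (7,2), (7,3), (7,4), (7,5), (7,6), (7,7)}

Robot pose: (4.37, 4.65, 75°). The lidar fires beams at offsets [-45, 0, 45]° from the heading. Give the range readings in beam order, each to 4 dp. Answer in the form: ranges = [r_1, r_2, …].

ranges = [1.8822, 2.4329, 0.7400]

beam 1: φ=-45°, α=30°
  dir = (cos 30°, sin 30°) = (0.8660, 0.5000); from cell (4,4)
  next x-line at t=0.7275, next y-line at t=0.7000; Δt_x=1.1547, Δt_y=2.0000
    y: enter (4,5) at t=0.7000
    x: enter (5,5) at t=0.7275
    x: enter (6,5) at t=1.8822 ← occupied
  → r_1 = 1.8822
beam 2: φ=0°, α=75°
  dir = (cos 75°, sin 75°) = (0.2588, 0.9659); from cell (4,4)
  next x-line at t=2.4341, next y-line at t=0.3623; Δt_x=3.8637, Δt_y=1.0353
    y: enter (4,5) at t=0.3623
    y: enter (4,6) at t=1.3976
    y: enter (4,7) at t=2.4329 ← occupied
  → r_2 = 2.4329
beam 3: φ=45°, α=120°
  dir = (cos 120°, sin 120°) = (-0.5000, 0.8660); from cell (4,4)
  next x-line at t=0.7400, next y-line at t=0.4041; Δt_x=2.0000, Δt_y=1.1547
    y: enter (4,5) at t=0.4041
    x: enter (3,5) at t=0.7400 ← occupied
  → r_3 = 0.7400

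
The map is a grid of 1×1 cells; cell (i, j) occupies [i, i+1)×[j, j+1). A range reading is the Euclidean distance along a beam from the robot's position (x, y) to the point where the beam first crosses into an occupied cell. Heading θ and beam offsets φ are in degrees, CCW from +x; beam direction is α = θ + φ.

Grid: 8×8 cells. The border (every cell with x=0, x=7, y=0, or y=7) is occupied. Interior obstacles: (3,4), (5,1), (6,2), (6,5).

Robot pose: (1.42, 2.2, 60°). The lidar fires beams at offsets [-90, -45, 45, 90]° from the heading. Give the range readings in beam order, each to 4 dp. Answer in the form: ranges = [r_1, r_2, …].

ranges = [2.4000, 5.7768, 1.6228, 0.4850]

beam 1: φ=-90°, α=330°
  d=(0.8660,-0.5000)  start (1,2)  tX=0.6697 tY=0.4000  stride 1/|dx|=1.1547 1/|dy|=2.0000
    cross y-line → (1,1), t=0.4000
    cross x-line → (2,1), t=0.6697
    cross x-line → (3,1), t=1.8244
    cross y-line → (3,0), t=2.4000 (wall)
  → r_1 = 2.4000
beam 2: φ=-45°, α=15°
  d=(0.9659,0.2588)  start (1,2)  tX=0.6005 tY=3.0910  stride 1/|dx|=1.0353 1/|dy|=3.8637
    cross x-line → (2,2), t=0.6005
    cross x-line → (3,2), t=1.6357
    cross x-line → (4,2), t=2.6710
    cross y-line → (4,3), t=3.0910
    cross x-line → (5,3), t=3.7063
    cross x-line → (6,3), t=4.7416
    cross x-line → (7,3), t=5.7768 (wall)
  → r_2 = 5.7768
beam 3: φ=45°, α=105°
  d=(-0.2588,0.9659)  start (1,2)  tX=1.6228 tY=0.8282  stride 1/|dx|=3.8637 1/|dy|=1.0353
    cross y-line → (1,3), t=0.8282
    cross x-line → (0,3), t=1.6228 (wall)
  → r_3 = 1.6228
beam 4: φ=90°, α=150°
  d=(-0.8660,0.5000)  start (1,2)  tX=0.4850 tY=1.6000  stride 1/|dx|=1.1547 1/|dy|=2.0000
    cross x-line → (0,2), t=0.4850 (wall)
  → r_4 = 0.4850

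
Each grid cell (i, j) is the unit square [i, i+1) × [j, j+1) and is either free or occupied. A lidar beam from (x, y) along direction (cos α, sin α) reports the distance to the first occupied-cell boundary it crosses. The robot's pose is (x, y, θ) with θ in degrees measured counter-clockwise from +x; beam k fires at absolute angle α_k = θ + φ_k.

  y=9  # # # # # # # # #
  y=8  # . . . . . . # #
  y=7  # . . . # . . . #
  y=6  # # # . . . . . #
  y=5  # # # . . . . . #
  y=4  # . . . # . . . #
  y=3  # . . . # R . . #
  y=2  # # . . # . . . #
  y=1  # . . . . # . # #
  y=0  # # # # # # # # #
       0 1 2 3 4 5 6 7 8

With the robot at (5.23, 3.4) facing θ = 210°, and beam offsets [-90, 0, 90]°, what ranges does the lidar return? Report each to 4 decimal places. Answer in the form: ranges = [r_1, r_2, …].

beam 1: φ=-90°, α=120°
  direction (-0.5000, 0.8660); cell (5,3); t to first gridline: x 0.4600, y 0.6928 (then +2.0000 / +1.1547)
    (4,3) via x @ 0.4600  # hit
  → r_1 = 0.4600
beam 2: φ=0°, α=210°
  direction (-0.8660, -0.5000); cell (5,3); t to first gridline: x 0.2656, y 0.8000 (then +1.1547 / +2.0000)
    (4,3) via x @ 0.2656  # hit
  → r_2 = 0.2656
beam 3: φ=90°, α=300°
  direction (0.5000, -0.8660); cell (5,3); t to first gridline: x 1.5400, y 0.4619 (then +2.0000 / +1.1547)
    (5,2) via y @ 0.4619
    (6,2) via x @ 1.5400
    (6,1) via y @ 1.6166
    (6,0) via y @ 2.7713  # hit
  → r_3 = 2.7713

ranges = [0.4600, 0.2656, 2.7713]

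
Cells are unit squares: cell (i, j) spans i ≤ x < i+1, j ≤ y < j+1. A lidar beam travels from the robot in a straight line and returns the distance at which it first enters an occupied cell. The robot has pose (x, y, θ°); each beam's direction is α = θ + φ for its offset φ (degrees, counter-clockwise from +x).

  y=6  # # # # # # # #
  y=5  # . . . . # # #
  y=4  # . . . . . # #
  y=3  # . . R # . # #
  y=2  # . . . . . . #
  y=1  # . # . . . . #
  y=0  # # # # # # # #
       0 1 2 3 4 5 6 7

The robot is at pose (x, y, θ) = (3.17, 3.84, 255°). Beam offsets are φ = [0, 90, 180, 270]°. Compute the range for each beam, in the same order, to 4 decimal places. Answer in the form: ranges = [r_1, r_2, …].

beam 1: φ=0°, α=255°
  d=(-0.2588,-0.9659)  start (3,3)  tX=0.6568 tY=0.8696  stride 1/|dx|=3.8637 1/|dy|=1.0353
    cross x-line → (2,3), t=0.6568
    cross y-line → (2,2), t=0.8696
    cross y-line → (2,1), t=1.9049 (wall)
  → r_1 = 1.9049
beam 2: φ=90°, α=345°
  d=(0.9659,-0.2588)  start (3,3)  tX=0.8593 tY=3.2455  stride 1/|dx|=1.0353 1/|dy|=3.8637
    cross x-line → (4,3), t=0.8593 (wall)
  → r_2 = 0.8593
beam 3: φ=180°, α=75°
  d=(0.2588,0.9659)  start (3,3)  tX=3.2069 tY=0.1656  stride 1/|dx|=3.8637 1/|dy|=1.0353
    cross y-line → (3,4), t=0.1656
    cross y-line → (3,5), t=1.2009
    cross y-line → (3,6), t=2.2362 (wall)
  → r_3 = 2.2362
beam 4: φ=270°, α=165°
  d=(-0.9659,0.2588)  start (3,3)  tX=0.1760 tY=0.6182  stride 1/|dx|=1.0353 1/|dy|=3.8637
    cross x-line → (2,3), t=0.1760
    cross y-line → (2,4), t=0.6182
    cross x-line → (1,4), t=1.2113
    cross x-line → (0,4), t=2.2465 (wall)
  → r_4 = 2.2465

ranges = [1.9049, 0.8593, 2.2362, 2.2465]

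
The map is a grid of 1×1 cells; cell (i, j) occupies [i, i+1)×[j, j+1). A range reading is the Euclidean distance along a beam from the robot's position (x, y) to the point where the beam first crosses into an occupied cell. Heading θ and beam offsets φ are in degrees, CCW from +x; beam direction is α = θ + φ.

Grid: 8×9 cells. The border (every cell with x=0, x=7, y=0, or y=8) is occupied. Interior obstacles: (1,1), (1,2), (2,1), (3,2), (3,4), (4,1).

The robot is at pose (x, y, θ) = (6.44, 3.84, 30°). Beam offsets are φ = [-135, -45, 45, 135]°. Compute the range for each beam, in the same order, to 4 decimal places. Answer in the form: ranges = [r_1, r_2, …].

ranges = [2.9402, 0.5798, 2.1637, 2.5261]

beam 1: φ=-135°, α=255°
  d=(-0.2588,-0.9659)  start (6,3)  tX=1.7000 tY=0.8696  stride 1/|dx|=3.8637 1/|dy|=1.0353
    cross y-line → (6,2), t=0.8696
    cross x-line → (5,2), t=1.7000
    cross y-line → (5,1), t=1.9049
    cross y-line → (5,0), t=2.9402 (wall)
  → r_1 = 2.9402
beam 2: φ=-45°, α=345°
  d=(0.9659,-0.2588)  start (6,3)  tX=0.5798 tY=3.2455  stride 1/|dx|=1.0353 1/|dy|=3.8637
    cross x-line → (7,3), t=0.5798 (wall)
  → r_2 = 0.5798
beam 3: φ=45°, α=75°
  d=(0.2588,0.9659)  start (6,3)  tX=2.1637 tY=0.1656  stride 1/|dx|=3.8637 1/|dy|=1.0353
    cross y-line → (6,4), t=0.1656
    cross y-line → (6,5), t=1.2009
    cross x-line → (7,5), t=2.1637 (wall)
  → r_3 = 2.1637
beam 4: φ=135°, α=165°
  d=(-0.9659,0.2588)  start (6,3)  tX=0.4555 tY=0.6182  stride 1/|dx|=1.0353 1/|dy|=3.8637
    cross x-line → (5,3), t=0.4555
    cross y-line → (5,4), t=0.6182
    cross x-line → (4,4), t=1.4908
    cross x-line → (3,4), t=2.5261 (wall)
  → r_4 = 2.5261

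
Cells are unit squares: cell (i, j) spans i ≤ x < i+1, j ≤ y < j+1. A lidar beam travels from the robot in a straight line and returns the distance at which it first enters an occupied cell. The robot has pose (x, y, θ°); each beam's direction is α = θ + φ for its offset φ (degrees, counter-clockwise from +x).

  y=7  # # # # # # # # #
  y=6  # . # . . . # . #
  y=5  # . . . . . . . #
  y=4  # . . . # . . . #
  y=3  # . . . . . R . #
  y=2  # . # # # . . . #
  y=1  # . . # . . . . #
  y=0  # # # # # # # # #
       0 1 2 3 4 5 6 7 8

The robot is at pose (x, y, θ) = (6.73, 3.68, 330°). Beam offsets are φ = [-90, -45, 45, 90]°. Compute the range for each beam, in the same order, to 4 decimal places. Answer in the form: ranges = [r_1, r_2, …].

beam 1: φ=-90°, α=240°
  d=(-0.5000,-0.8660)  start (6,3)  tX=1.4600 tY=0.7852  stride 1/|dx|=2.0000 1/|dy|=1.1547
    cross y-line → (6,2), t=0.7852
    cross x-line → (5,2), t=1.4600
    cross y-line → (5,1), t=1.9399
    cross y-line → (5,0), t=3.0946 (wall)
  → r_1 = 3.0946
beam 2: φ=-45°, α=285°
  d=(0.2588,-0.9659)  start (6,3)  tX=1.0432 tY=0.7040  stride 1/|dx|=3.8637 1/|dy|=1.0353
    cross y-line → (6,2), t=0.7040
    cross x-line → (7,2), t=1.0432
    cross y-line → (7,1), t=1.7393
    cross y-line → (7,0), t=2.7745 (wall)
  → r_2 = 2.7745
beam 3: φ=45°, α=15°
  d=(0.9659,0.2588)  start (6,3)  tX=0.2795 tY=1.2364  stride 1/|dx|=1.0353 1/|dy|=3.8637
    cross x-line → (7,3), t=0.2795
    cross y-line → (7,4), t=1.2364
    cross x-line → (8,4), t=1.3148 (wall)
  → r_3 = 1.3148
beam 4: φ=90°, α=60°
  d=(0.5000,0.8660)  start (6,3)  tX=0.5400 tY=0.3695  stride 1/|dx|=2.0000 1/|dy|=1.1547
    cross y-line → (6,4), t=0.3695
    cross x-line → (7,4), t=0.5400
    cross y-line → (7,5), t=1.5242
    cross x-line → (8,5), t=2.5400 (wall)
  → r_4 = 2.5400

ranges = [3.0946, 2.7745, 1.3148, 2.5400]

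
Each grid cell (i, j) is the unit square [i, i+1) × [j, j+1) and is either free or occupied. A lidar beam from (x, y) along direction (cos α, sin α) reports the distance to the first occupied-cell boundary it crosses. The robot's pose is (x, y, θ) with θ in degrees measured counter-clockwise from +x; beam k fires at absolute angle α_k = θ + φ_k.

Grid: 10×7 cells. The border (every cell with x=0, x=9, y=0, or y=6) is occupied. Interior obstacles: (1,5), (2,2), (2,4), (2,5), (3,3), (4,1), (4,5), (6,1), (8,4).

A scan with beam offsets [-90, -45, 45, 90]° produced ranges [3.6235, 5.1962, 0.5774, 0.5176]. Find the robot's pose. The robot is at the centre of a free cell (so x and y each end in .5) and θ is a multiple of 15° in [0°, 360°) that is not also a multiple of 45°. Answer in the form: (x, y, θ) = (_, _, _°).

The pose lattice has 31·16 = 496 candidates. Test each by forward raycasting.
  (3.5, 5.5, 195°): beam 1 = 0.5176 ≠ 3.6235 ✗
  (7.5, 2.5, 195°): beam 3 = 1.0000 ≠ 0.5774 ✗
  (8.5, 5.5, 105°): beam 1 = 0.5176 ≠ 3.6235 ✗
  …
  (4.5, 4.5, 15°): r_1=3.6235, r_2=5.1962, r_3=0.5774, r_4=0.5176 — all match ✓
No second candidate reproduces the full scan.

(x, y, θ) = (4.5, 4.5, 15°)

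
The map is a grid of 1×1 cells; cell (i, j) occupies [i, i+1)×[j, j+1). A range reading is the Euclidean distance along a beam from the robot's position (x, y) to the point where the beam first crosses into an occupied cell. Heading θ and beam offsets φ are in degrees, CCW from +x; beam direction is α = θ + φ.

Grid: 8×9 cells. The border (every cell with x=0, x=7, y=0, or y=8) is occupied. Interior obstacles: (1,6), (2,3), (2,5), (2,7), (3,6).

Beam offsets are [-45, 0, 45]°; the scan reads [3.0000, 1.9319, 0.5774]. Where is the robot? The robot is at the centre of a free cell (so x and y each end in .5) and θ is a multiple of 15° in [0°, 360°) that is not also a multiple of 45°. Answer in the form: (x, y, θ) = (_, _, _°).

(x, y, θ) = (5.5, 1.5, 195°)

The pose lattice has 37·16 = 592 candidates. Test each by forward raycasting.
  (1.5, 4.5, 120°): beam 1 = 1.5529 ≠ 3.0000 ✗
  (3.5, 1.5, 165°): beam 1 = 1.7321 ≠ 3.0000 ✗
  (3.5, 3.5, 75°): beam 1 = 4.0415 ≠ 3.0000 ✗
  (4.5, 7.5, 240°): beam 1 = 1.5529 ≠ 3.0000 ✗
  …
  (5.5, 1.5, 195°): r_1=3.0000, r_2=1.9319, r_3=0.5774 — all match ✓
No second candidate reproduces the full scan.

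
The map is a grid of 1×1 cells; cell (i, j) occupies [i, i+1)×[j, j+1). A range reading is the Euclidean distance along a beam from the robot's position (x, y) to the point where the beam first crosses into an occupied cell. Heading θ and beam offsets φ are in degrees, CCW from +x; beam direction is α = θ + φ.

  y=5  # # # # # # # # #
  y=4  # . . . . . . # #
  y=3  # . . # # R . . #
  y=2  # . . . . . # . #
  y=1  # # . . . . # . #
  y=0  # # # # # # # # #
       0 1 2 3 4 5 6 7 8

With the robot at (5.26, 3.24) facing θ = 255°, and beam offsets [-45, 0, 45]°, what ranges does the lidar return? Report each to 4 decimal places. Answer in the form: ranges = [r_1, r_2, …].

ranges = [0.3002, 2.3190, 1.4800]

beam 1: φ=-45°, α=210°
  d=(-0.8660,-0.5000)  start (5,3)  tX=0.3002 tY=0.4800  stride 1/|dx|=1.1547 1/|dy|=2.0000
    cross x-line → (4,3), t=0.3002 (wall)
  → r_1 = 0.3002
beam 2: φ=0°, α=255°
  d=(-0.2588,-0.9659)  start (5,3)  tX=1.0046 tY=0.2485  stride 1/|dx|=3.8637 1/|dy|=1.0353
    cross y-line → (5,2), t=0.2485
    cross x-line → (4,2), t=1.0046
    cross y-line → (4,1), t=1.2837
    cross y-line → (4,0), t=2.3190 (wall)
  → r_2 = 2.3190
beam 3: φ=45°, α=300°
  d=(0.5000,-0.8660)  start (5,3)  tX=1.4800 tY=0.2771  stride 1/|dx|=2.0000 1/|dy|=1.1547
    cross y-line → (5,2), t=0.2771
    cross y-line → (5,1), t=1.4318
    cross x-line → (6,1), t=1.4800 (wall)
  → r_3 = 1.4800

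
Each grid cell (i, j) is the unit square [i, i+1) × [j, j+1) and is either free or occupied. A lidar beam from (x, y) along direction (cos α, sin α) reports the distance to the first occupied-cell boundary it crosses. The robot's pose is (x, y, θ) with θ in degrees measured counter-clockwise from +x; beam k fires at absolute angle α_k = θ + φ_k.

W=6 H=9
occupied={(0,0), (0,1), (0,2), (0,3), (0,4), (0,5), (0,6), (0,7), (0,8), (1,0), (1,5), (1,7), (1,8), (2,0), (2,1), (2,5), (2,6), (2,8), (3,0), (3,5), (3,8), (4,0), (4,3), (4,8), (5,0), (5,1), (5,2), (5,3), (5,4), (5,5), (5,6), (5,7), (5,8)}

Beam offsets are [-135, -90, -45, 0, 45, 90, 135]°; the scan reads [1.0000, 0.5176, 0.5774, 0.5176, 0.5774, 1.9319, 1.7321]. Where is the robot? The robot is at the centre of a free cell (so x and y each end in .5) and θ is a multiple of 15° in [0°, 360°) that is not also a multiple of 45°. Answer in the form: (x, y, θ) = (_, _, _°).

(x, y, θ) = (4.5, 7.5, 75°)

Candidates: 21 free-cell centres × 16 headings = 336 poses. Raycast each; keep the one whose scan matches to 4 dp.
  (4.5, 7.5, 60°): beam 1 = 1.9319 ≠ 1.0000 ✗
  (4.5, 2.5, 75°): beam 6 = 3.6235 ≠ 1.9319 ✗
  (4.5, 6.5, 300°): beam 1 = 1.5529 ≠ 1.0000 ✗
  …
  (4.5, 7.5, 75°): r_1=1.0000, r_2=0.5176, r_3=0.5774, r_4=0.5176, r_5=0.5774, r_6=1.9319, r_7=1.7321 — all match ✓
Only this pose fits every beam.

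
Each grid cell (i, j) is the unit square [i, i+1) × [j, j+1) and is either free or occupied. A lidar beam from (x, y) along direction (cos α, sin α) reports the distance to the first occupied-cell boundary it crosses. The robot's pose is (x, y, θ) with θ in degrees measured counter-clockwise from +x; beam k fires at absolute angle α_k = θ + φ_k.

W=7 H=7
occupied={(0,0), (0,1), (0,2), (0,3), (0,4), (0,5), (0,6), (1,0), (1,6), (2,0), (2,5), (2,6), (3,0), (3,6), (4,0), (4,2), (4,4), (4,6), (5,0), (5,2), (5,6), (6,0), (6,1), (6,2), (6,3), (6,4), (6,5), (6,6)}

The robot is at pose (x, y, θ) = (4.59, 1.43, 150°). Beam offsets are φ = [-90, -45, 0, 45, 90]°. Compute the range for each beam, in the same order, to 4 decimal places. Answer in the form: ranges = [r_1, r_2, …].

ranges = [0.6582, 0.5901, 4.1454, 1.6614, 0.4965]

beam 1: φ=-90°, α=60°
  direction (0.5000, 0.8660); cell (4,1); t to first gridline: x 0.8200, y 0.6582 (then +2.0000 / +1.1547)
    (4,2) via y @ 0.6582  # hit
  → r_1 = 0.6582
beam 2: φ=-45°, α=105°
  direction (-0.2588, 0.9659); cell (4,1); t to first gridline: x 2.2796, y 0.5901 (then +3.8637 / +1.0353)
    (4,2) via y @ 0.5901  # hit
  → r_2 = 0.5901
beam 3: φ=0°, α=150°
  direction (-0.8660, 0.5000); cell (4,1); t to first gridline: x 0.6813, y 1.1400 (then +1.1547 / +2.0000)
    (3,1) via x @ 0.6813
    (3,2) via y @ 1.1400
    (2,2) via x @ 1.8360
    (1,2) via x @ 2.9907
    (1,3) via y @ 3.1400
    (0,3) via x @ 4.1454  # hit
  → r_3 = 4.1454
beam 4: φ=45°, α=195°
  direction (-0.9659, -0.2588); cell (4,1); t to first gridline: x 0.6108, y 1.6614 (then +1.0353 / +3.8637)
    (3,1) via x @ 0.6108
    (2,1) via x @ 1.6461
    (2,0) via y @ 1.6614  # hit
  → r_4 = 1.6614
beam 5: φ=90°, α=240°
  direction (-0.5000, -0.8660); cell (4,1); t to first gridline: x 1.1800, y 0.4965 (then +2.0000 / +1.1547)
    (4,0) via y @ 0.4965  # hit
  → r_5 = 0.4965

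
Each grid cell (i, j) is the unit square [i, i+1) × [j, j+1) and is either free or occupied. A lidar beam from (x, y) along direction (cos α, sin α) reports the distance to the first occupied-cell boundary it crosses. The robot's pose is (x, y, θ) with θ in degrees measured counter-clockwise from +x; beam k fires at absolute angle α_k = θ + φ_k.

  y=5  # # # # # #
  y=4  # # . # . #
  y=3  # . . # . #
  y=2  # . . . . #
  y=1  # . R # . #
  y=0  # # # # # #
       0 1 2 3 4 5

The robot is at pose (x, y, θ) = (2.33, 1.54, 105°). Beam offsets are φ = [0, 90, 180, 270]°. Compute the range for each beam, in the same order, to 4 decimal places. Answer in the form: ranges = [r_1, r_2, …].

ranges = [2.5468, 1.3769, 0.5590, 0.6936]

beam 1: φ=0°, α=105°
  cosα=-0.2588 sinα=0.9659 | (2,1) | tMaxX 1.2750 tMaxY 0.4762 | tΔX 3.8637 tΔY 1.0353
    t=0.4762 [y] (2,2)
    t=1.2750 [x] (1,2)
    t=1.5115 [y] (1,3)
    t=2.5468 [y] (1,4) — stop
  → r_1 = 2.5468
beam 2: φ=90°, α=195°
  cosα=-0.9659 sinα=-0.2588 | (2,1) | tMaxX 0.3416 tMaxY 2.0864 | tΔX 1.0353 tΔY 3.8637
    t=0.3416 [x] (1,1)
    t=1.3769 [x] (0,1) — stop
  → r_2 = 1.3769
beam 3: φ=180°, α=285°
  cosα=0.2588 sinα=-0.9659 | (2,1) | tMaxX 2.5887 tMaxY 0.5590 | tΔX 3.8637 tΔY 1.0353
    t=0.5590 [y] (2,0) — stop
  → r_3 = 0.5590
beam 4: φ=270°, α=15°
  cosα=0.9659 sinα=0.2588 | (2,1) | tMaxX 0.6936 tMaxY 1.7773 | tΔX 1.0353 tΔY 3.8637
    t=0.6936 [x] (3,1) — stop
  → r_4 = 0.6936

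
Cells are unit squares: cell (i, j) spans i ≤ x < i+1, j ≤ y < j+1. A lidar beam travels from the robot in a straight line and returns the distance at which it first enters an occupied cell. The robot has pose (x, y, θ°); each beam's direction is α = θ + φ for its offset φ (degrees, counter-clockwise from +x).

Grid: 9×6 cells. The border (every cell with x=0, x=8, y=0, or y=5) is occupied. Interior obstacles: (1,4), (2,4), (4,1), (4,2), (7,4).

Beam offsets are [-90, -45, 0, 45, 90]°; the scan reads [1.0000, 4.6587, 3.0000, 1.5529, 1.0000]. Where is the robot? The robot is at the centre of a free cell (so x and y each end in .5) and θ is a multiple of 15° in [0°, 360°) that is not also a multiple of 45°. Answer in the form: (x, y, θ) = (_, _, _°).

(x, y, θ) = (3.5, 3.5, 30°)

The pose lattice has 23·16 = 368 candidates. Test each by forward raycasting.
  (3.5, 1.5, 165°): beam 1 = 3.6235 ≠ 1.0000 ✗
  (7.5, 1.5, 150°): beam 2 = 3.6235 ≠ 4.6587 ✗
  (6.5, 1.5, 285°): beam 1 = 1.5529 ≠ 1.0000 ✗
  (7.5, 2.5, 150°): beam 2 = 1.5529 ≠ 4.6587 ✗
  (3.5, 3.5, 105°): beam 1 = 3.6235 ≠ 1.0000 ✗
  …
  (3.5, 3.5, 30°): r_1=1.0000, r_2=4.6587, r_3=3.0000, r_4=1.5529, r_5=1.0000 — all match ✓
No second candidate reproduces the full scan.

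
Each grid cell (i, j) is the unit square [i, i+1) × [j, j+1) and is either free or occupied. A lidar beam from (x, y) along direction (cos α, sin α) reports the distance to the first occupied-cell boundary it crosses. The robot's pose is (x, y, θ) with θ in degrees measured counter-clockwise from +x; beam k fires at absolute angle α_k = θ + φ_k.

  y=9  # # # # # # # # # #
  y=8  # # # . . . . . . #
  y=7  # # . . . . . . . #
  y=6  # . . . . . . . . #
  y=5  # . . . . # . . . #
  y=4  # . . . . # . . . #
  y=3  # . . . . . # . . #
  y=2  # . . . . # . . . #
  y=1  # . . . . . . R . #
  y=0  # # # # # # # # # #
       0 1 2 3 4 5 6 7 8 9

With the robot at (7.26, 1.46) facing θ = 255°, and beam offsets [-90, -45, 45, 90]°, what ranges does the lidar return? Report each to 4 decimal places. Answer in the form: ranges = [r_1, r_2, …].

beam 1: φ=-90°, α=165°
  d=(-0.9659,0.2588)  start (7,1)  tX=0.2692 tY=2.0864  stride 1/|dx|=1.0353 1/|dy|=3.8637
    cross x-line → (6,1), t=0.2692
    cross x-line → (5,1), t=1.3044
    cross y-line → (5,2), t=2.0864 (wall)
  → r_1 = 2.0864
beam 2: φ=-45°, α=210°
  d=(-0.8660,-0.5000)  start (7,1)  tX=0.3002 tY=0.9200  stride 1/|dx|=1.1547 1/|dy|=2.0000
    cross x-line → (6,1), t=0.3002
    cross y-line → (6,0), t=0.9200 (wall)
  → r_2 = 0.9200
beam 3: φ=45°, α=300°
  d=(0.5000,-0.8660)  start (7,1)  tX=1.4800 tY=0.5312  stride 1/|dx|=2.0000 1/|dy|=1.1547
    cross y-line → (7,0), t=0.5312 (wall)
  → r_3 = 0.5312
beam 4: φ=90°, α=345°
  d=(0.9659,-0.2588)  start (7,1)  tX=0.7661 tY=1.7773  stride 1/|dx|=1.0353 1/|dy|=3.8637
    cross x-line → (8,1), t=0.7661
    cross y-line → (8,0), t=1.7773 (wall)
  → r_4 = 1.7773

ranges = [2.0864, 0.9200, 0.5312, 1.7773]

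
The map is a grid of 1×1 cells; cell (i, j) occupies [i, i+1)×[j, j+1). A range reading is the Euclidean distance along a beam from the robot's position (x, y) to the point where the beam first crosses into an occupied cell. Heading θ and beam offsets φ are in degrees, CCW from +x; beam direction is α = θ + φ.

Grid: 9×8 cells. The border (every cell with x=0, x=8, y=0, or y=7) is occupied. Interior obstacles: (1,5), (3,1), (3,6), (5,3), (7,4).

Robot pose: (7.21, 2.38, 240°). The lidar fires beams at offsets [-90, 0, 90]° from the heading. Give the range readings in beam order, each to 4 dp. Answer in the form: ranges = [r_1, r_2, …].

beam 1: φ=-90°, α=150°
  direction (-0.8660, 0.5000); cell (7,2); t to first gridline: x 0.2425, y 1.2400 (then +1.1547 / +2.0000)
    (6,2) via x @ 0.2425
    (6,3) via y @ 1.2400
    (5,3) via x @ 1.3972  # hit
  → r_1 = 1.3972
beam 2: φ=0°, α=240°
  direction (-0.5000, -0.8660); cell (7,2); t to first gridline: x 0.4200, y 0.4388 (then +2.0000 / +1.1547)
    (6,2) via x @ 0.4200
    (6,1) via y @ 0.4388
    (6,0) via y @ 1.5935  # hit
  → r_2 = 1.5935
beam 3: φ=90°, α=330°
  direction (0.8660, -0.5000); cell (7,2); t to first gridline: x 0.9122, y 0.7600 (then +1.1547 / +2.0000)
    (7,1) via y @ 0.7600
    (8,1) via x @ 0.9122  # hit
  → r_3 = 0.9122

ranges = [1.3972, 1.5935, 0.9122]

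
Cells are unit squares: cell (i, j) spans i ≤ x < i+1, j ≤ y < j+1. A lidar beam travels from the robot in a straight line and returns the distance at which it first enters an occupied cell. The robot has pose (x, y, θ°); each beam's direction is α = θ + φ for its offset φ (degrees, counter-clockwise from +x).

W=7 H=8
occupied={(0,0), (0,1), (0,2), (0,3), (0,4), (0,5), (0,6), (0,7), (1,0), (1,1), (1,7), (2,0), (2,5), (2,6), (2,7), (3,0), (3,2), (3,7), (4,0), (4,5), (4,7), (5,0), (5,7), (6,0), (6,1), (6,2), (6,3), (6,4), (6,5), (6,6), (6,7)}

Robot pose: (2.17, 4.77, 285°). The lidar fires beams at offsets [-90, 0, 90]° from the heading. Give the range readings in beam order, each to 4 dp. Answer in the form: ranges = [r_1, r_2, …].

beam 1: φ=-90°, α=195°
  d=(-0.9659,-0.2588)  start (2,4)  tX=0.1760 tY=2.9751  stride 1/|dx|=1.0353 1/|dy|=3.8637
    cross x-line → (1,4), t=0.1760
    cross x-line → (0,4), t=1.2113 (wall)
  → r_1 = 1.2113
beam 2: φ=0°, α=285°
  d=(0.2588,-0.9659)  start (2,4)  tX=3.2069 tY=0.7972  stride 1/|dx|=3.8637 1/|dy|=1.0353
    cross y-line → (2,3), t=0.7972
    cross y-line → (2,2), t=1.8324
    cross y-line → (2,1), t=2.8677
    cross x-line → (3,1), t=3.2069
    cross y-line → (3,0), t=3.9030 (wall)
  → r_2 = 3.9030
beam 3: φ=90°, α=15°
  d=(0.9659,0.2588)  start (2,4)  tX=0.8593 tY=0.8887  stride 1/|dx|=1.0353 1/|dy|=3.8637
    cross x-line → (3,4), t=0.8593
    cross y-line → (3,5), t=0.8887
    cross x-line → (4,5), t=1.8946 (wall)
  → r_3 = 1.8946

ranges = [1.2113, 3.9030, 1.8946]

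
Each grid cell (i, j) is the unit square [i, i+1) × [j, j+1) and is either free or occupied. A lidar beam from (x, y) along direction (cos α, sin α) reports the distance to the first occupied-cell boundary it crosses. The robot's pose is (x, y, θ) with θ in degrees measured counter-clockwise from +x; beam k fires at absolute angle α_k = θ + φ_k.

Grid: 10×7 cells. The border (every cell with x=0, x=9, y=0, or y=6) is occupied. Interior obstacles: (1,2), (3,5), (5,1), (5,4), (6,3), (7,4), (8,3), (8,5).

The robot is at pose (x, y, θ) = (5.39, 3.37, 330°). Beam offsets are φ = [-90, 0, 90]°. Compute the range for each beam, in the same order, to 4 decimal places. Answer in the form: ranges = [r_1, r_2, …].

beam 1: φ=-90°, α=240°
  cosα=-0.5000 sinα=-0.8660 | (5,3) | tMaxX 0.7800 tMaxY 0.4272 | tΔX 2.0000 tΔY 1.1547
    t=0.4272 [y] (5,2)
    t=0.7800 [x] (4,2)
    t=1.5819 [y] (4,1)
    t=2.7366 [y] (4,0) — stop
  → r_1 = 2.7366
beam 2: φ=0°, α=330°
  cosα=0.8660 sinα=-0.5000 | (5,3) | tMaxX 0.7044 tMaxY 0.7400 | tΔX 1.1547 tΔY 2.0000
    t=0.7044 [x] (6,3) — stop
  → r_2 = 0.7044
beam 3: φ=90°, α=60°
  cosα=0.5000 sinα=0.8660 | (5,3) | tMaxX 1.2200 tMaxY 0.7275 | tΔX 2.0000 tΔY 1.1547
    t=0.7275 [y] (5,4) — stop
  → r_3 = 0.7275

ranges = [2.7366, 0.7044, 0.7275]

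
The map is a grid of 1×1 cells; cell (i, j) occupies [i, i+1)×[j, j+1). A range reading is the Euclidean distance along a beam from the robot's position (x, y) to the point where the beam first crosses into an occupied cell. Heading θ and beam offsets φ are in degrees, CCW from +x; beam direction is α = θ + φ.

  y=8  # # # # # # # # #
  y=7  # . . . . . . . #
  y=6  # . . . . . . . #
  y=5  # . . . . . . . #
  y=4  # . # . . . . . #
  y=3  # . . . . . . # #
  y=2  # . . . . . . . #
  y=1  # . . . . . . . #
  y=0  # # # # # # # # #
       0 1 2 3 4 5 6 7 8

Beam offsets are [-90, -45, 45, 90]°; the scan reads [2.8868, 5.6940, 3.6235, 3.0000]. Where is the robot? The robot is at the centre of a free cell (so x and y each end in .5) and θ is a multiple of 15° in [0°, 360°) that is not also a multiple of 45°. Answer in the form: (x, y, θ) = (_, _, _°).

Enumerate (i+0.5, j+0.5, θ) over the 47 free cells and 16 admissible headings. For each, cast all 4 beams and compare to the given ranges.
  (4.5, 1.5, 165°): beam 1 = 6.7293 ≠ 2.8868 ✗
  (3.5, 6.5, 255°): beam 1 = 2.5882 ≠ 2.8868 ✗
  (4.5, 5.5, 240°): beam 1 = 4.0415 ≠ 2.8868 ✗
  …
  (4.5, 2.5, 120°): r_1=2.8868, r_2=5.6940, r_3=3.6235, r_4=3.0000 — all match ✓
Only this pose fits every beam.

(x, y, θ) = (4.5, 2.5, 120°)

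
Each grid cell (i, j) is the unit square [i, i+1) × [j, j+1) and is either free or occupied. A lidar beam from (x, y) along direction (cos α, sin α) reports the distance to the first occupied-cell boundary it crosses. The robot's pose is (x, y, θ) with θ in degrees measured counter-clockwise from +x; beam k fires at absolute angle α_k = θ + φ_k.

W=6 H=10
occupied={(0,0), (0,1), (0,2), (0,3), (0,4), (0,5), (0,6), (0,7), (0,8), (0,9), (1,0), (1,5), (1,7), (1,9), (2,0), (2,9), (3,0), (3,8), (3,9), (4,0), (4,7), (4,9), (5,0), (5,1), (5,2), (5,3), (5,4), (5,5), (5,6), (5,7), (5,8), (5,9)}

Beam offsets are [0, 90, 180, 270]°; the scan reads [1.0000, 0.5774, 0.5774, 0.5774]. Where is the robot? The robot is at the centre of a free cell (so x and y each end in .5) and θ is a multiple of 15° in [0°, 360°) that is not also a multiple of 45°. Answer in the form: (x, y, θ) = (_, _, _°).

The pose lattice has 28·16 = 448 candidates. Test each by forward raycasting.
  (3.5, 3.5, 15°): beam 1 = 1.5529 ≠ 1.0000 ✗
  (4.5, 1.5, 15°): beam 1 = 0.5176 ≠ 1.0000 ✗
  (4.5, 2.5, 30°): beam 1 = 0.5774 ≠ 1.0000 ✗
  …
  (1.5, 8.5, 30°): r_1=1.0000, r_2=0.5774, r_3=0.5774, r_4=0.5774 — all match ✓
No second candidate reproduces the full scan.

(x, y, θ) = (1.5, 8.5, 30°)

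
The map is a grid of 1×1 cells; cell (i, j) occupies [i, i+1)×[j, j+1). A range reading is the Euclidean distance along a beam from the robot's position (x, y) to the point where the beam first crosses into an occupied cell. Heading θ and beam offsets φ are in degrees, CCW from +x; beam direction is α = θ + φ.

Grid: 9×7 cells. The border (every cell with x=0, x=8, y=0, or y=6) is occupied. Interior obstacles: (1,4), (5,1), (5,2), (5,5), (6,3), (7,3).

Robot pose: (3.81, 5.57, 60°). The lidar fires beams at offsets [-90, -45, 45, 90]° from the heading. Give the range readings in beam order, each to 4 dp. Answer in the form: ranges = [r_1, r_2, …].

beam 1: φ=-90°, α=330°
  cosα=0.8660 sinα=-0.5000 | (3,5) | tMaxX 0.2194 tMaxY 1.1400 | tΔX 1.1547 tΔY 2.0000
    t=0.2194 [x] (4,5)
    t=1.1400 [y] (4,4)
    t=1.3741 [x] (5,4)
    t=2.5288 [x] (6,4)
    t=3.1400 [y] (6,3) — stop
  → r_1 = 3.1400
beam 2: φ=-45°, α=15°
  cosα=0.9659 sinα=0.2588 | (3,5) | tMaxX 0.1967 tMaxY 1.6614 | tΔX 1.0353 tΔY 3.8637
    t=0.1967 [x] (4,5)
    t=1.2320 [x] (5,5) — stop
  → r_2 = 1.2320
beam 3: φ=45°, α=105°
  cosα=-0.2588 sinα=0.9659 | (3,5) | tMaxX 3.1296 tMaxY 0.4452 | tΔX 3.8637 tΔY 1.0353
    t=0.4452 [y] (3,6) — stop
  → r_3 = 0.4452
beam 4: φ=90°, α=150°
  cosα=-0.8660 sinα=0.5000 | (3,5) | tMaxX 0.9353 tMaxY 0.8600 | tΔX 1.1547 tΔY 2.0000
    t=0.8600 [y] (3,6) — stop
  → r_4 = 0.8600

ranges = [3.1400, 1.2320, 0.4452, 0.8600]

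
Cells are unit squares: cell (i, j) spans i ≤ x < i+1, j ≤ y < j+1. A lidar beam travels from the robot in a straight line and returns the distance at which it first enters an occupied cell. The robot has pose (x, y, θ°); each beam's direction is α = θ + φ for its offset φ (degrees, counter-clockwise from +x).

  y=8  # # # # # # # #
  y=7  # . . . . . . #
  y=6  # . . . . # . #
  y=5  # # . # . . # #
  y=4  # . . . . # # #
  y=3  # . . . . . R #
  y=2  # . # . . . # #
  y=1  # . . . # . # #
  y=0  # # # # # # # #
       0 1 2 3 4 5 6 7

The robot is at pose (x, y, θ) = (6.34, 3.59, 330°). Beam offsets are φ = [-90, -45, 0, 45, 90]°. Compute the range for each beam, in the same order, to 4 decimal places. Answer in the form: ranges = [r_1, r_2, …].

beam 1: φ=-90°, α=240°
  cosα=-0.5000 sinα=-0.8660 | (6,3) | tMaxX 0.6800 tMaxY 0.6813 | tΔX 2.0000 tΔY 1.1547
    t=0.6800 [x] (5,3)
    t=0.6813 [y] (5,2)
    t=1.8360 [y] (5,1)
    t=2.6800 [x] (4,1) — stop
  → r_1 = 2.6800
beam 2: φ=-45°, α=285°
  cosα=0.2588 sinα=-0.9659 | (6,3) | tMaxX 2.5500 tMaxY 0.6108 | tΔX 3.8637 tΔY 1.0353
    t=0.6108 [y] (6,2) — stop
  → r_2 = 0.6108
beam 3: φ=0°, α=330°
  cosα=0.8660 sinα=-0.5000 | (6,3) | tMaxX 0.7621 tMaxY 1.1800 | tΔX 1.1547 tΔY 2.0000
    t=0.7621 [x] (7,3) — stop
  → r_3 = 0.7621
beam 4: φ=45°, α=15°
  cosα=0.9659 sinα=0.2588 | (6,3) | tMaxX 0.6833 tMaxY 1.5841 | tΔX 1.0353 tΔY 3.8637
    t=0.6833 [x] (7,3) — stop
  → r_4 = 0.6833
beam 5: φ=90°, α=60°
  cosα=0.5000 sinα=0.8660 | (6,3) | tMaxX 1.3200 tMaxY 0.4734 | tΔX 2.0000 tΔY 1.1547
    t=0.4734 [y] (6,4) — stop
  → r_5 = 0.4734

ranges = [2.6800, 0.6108, 0.7621, 0.6833, 0.4734]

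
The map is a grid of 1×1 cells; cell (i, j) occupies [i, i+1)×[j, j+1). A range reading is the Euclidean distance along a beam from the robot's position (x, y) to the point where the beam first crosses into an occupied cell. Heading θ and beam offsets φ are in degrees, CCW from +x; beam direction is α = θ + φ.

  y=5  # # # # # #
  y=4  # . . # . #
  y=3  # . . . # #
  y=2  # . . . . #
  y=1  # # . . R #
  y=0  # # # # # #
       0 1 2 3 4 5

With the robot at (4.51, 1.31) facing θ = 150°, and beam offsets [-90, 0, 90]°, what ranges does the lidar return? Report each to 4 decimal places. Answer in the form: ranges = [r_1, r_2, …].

ranges = [0.9800, 4.0530, 0.3580]

beam 1: φ=-90°, α=60°
  d=(0.5000,0.8660)  start (4,1)  tX=0.9800 tY=0.7967  stride 1/|dx|=2.0000 1/|dy|=1.1547
    cross y-line → (4,2), t=0.7967
    cross x-line → (5,2), t=0.9800 (wall)
  → r_1 = 0.9800
beam 2: φ=0°, α=150°
  d=(-0.8660,0.5000)  start (4,1)  tX=0.5889 tY=1.3800  stride 1/|dx|=1.1547 1/|dy|=2.0000
    cross x-line → (3,1), t=0.5889
    cross y-line → (3,2), t=1.3800
    cross x-line → (2,2), t=1.7436
    cross x-line → (1,2), t=2.8983
    cross y-line → (1,3), t=3.3800
    cross x-line → (0,3), t=4.0530 (wall)
  → r_2 = 4.0530
beam 3: φ=90°, α=240°
  d=(-0.5000,-0.8660)  start (4,1)  tX=1.0200 tY=0.3580  stride 1/|dx|=2.0000 1/|dy|=1.1547
    cross y-line → (4,0), t=0.3580 (wall)
  → r_3 = 0.3580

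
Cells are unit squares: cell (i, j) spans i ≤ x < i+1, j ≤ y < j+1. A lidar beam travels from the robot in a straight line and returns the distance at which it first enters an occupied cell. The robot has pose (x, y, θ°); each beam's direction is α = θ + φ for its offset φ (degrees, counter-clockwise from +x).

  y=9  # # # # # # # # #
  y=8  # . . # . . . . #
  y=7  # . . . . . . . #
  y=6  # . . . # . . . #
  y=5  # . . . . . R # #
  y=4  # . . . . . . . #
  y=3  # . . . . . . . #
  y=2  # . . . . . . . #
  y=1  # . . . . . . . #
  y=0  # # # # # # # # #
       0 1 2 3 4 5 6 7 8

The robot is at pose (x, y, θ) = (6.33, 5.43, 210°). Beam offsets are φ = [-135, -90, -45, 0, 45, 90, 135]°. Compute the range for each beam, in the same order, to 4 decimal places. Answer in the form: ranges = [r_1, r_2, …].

ranges = [3.6959, 4.1223, 2.2023, 6.1546, 4.5863, 3.3400, 0.6936]

beam 1: φ=-135°, α=75°
  dir = (cos 75°, sin 75°) = (0.2588, 0.9659); from cell (6,5)
  next x-line at t=2.5887, next y-line at t=0.5901; Δt_x=3.8637, Δt_y=1.0353
    y: enter (6,6) at t=0.5901
    y: enter (6,7) at t=1.6254
    x: enter (7,7) at t=2.5887
    y: enter (7,8) at t=2.6607
    y: enter (7,9) at t=3.6959 ← occupied
  → r_1 = 3.6959
beam 2: φ=-90°, α=120°
  dir = (cos 120°, sin 120°) = (-0.5000, 0.8660); from cell (6,5)
  next x-line at t=0.6600, next y-line at t=0.6582; Δt_x=2.0000, Δt_y=1.1547
    y: enter (6,6) at t=0.6582
    x: enter (5,6) at t=0.6600
    y: enter (5,7) at t=1.8129
    x: enter (4,7) at t=2.6600
    y: enter (4,8) at t=2.9676
    y: enter (4,9) at t=4.1223 ← occupied
  → r_2 = 4.1223
beam 3: φ=-45°, α=165°
  dir = (cos 165°, sin 165°) = (-0.9659, 0.2588); from cell (6,5)
  next x-line at t=0.3416, next y-line at t=2.2023; Δt_x=1.0353, Δt_y=3.8637
    x: enter (5,5) at t=0.3416
    x: enter (4,5) at t=1.3769
    y: enter (4,6) at t=2.2023 ← occupied
  → r_3 = 2.2023
beam 4: φ=0°, α=210°
  dir = (cos 210°, sin 210°) = (-0.8660, -0.5000); from cell (6,5)
  next x-line at t=0.3811, next y-line at t=0.8600; Δt_x=1.1547, Δt_y=2.0000
    x: enter (5,5) at t=0.3811
    y: enter (5,4) at t=0.8600
    x: enter (4,4) at t=1.5358
    x: enter (3,4) at t=2.6905
    y: enter (3,3) at t=2.8600
    x: enter (2,3) at t=3.8452
    y: enter (2,2) at t=4.8600
    x: enter (1,2) at t=4.9999
    x: enter (0,2) at t=6.1546 ← occupied
  → r_4 = 6.1546
beam 5: φ=45°, α=255°
  dir = (cos 255°, sin 255°) = (-0.2588, -0.9659); from cell (6,5)
  next x-line at t=1.2750, next y-line at t=0.4452; Δt_x=3.8637, Δt_y=1.0353
    y: enter (6,4) at t=0.4452
    x: enter (5,4) at t=1.2750
    y: enter (5,3) at t=1.4804
    y: enter (5,2) at t=2.5157
    y: enter (5,1) at t=3.5510
    y: enter (5,0) at t=4.5863 ← occupied
  → r_5 = 4.5863
beam 6: φ=90°, α=300°
  dir = (cos 300°, sin 300°) = (0.5000, -0.8660); from cell (6,5)
  next x-line at t=1.3400, next y-line at t=0.4965; Δt_x=2.0000, Δt_y=1.1547
    y: enter (6,4) at t=0.4965
    x: enter (7,4) at t=1.3400
    y: enter (7,3) at t=1.6512
    y: enter (7,2) at t=2.8059
    x: enter (8,2) at t=3.3400 ← occupied
  → r_6 = 3.3400
beam 7: φ=135°, α=345°
  dir = (cos 345°, sin 345°) = (0.9659, -0.2588); from cell (6,5)
  next x-line at t=0.6936, next y-line at t=1.6614; Δt_x=1.0353, Δt_y=3.8637
    x: enter (7,5) at t=0.6936 ← occupied
  → r_7 = 0.6936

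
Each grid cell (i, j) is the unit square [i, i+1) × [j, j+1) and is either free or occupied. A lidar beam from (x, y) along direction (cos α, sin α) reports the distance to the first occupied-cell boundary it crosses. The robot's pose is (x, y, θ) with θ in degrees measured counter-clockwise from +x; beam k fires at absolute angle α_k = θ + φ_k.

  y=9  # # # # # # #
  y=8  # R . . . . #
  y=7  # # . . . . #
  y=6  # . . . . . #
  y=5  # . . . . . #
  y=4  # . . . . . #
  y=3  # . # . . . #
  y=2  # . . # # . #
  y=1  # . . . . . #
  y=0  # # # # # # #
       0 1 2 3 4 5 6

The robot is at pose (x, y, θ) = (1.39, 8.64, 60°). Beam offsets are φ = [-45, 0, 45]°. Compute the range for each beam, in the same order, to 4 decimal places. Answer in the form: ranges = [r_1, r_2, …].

ranges = [1.3909, 0.4157, 0.3727]

beam 1: φ=-45°, α=15°
  direction (0.9659, 0.2588); cell (1,8); t to first gridline: x 0.6315, y 1.3909 (then +1.0353 / +3.8637)
    (2,8) via x @ 0.6315
    (2,9) via y @ 1.3909  # hit
  → r_1 = 1.3909
beam 2: φ=0°, α=60°
  direction (0.5000, 0.8660); cell (1,8); t to first gridline: x 1.2200, y 0.4157 (then +2.0000 / +1.1547)
    (1,9) via y @ 0.4157  # hit
  → r_2 = 0.4157
beam 3: φ=45°, α=105°
  direction (-0.2588, 0.9659); cell (1,8); t to first gridline: x 1.5068, y 0.3727 (then +3.8637 / +1.0353)
    (1,9) via y @ 0.3727  # hit
  → r_3 = 0.3727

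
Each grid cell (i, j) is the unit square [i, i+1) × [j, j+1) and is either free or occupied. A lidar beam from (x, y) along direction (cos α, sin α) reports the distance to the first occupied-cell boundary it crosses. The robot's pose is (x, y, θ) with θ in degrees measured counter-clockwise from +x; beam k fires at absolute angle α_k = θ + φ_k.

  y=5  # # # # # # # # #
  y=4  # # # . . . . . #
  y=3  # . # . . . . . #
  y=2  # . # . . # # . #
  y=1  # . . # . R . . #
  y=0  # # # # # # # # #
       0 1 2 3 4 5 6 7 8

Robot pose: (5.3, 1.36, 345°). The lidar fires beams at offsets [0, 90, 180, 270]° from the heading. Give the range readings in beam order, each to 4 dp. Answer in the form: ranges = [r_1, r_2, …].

beam 1: φ=0°, α=345°
  direction (0.9659, -0.2588); cell (5,1); t to first gridline: x 0.7247, y 1.3909 (then +1.0353 / +3.8637)
    (6,1) via x @ 0.7247
    (6,0) via y @ 1.3909  # hit
  → r_1 = 1.3909
beam 2: φ=90°, α=75°
  direction (0.2588, 0.9659); cell (5,1); t to first gridline: x 2.7046, y 0.6626 (then +3.8637 / +1.0353)
    (5,2) via y @ 0.6626  # hit
  → r_2 = 0.6626
beam 3: φ=180°, α=165°
  direction (-0.9659, 0.2588); cell (5,1); t to first gridline: x 0.3106, y 2.4728 (then +1.0353 / +3.8637)
    (4,1) via x @ 0.3106
    (3,1) via x @ 1.3459  # hit
  → r_3 = 1.3459
beam 4: φ=270°, α=255°
  direction (-0.2588, -0.9659); cell (5,1); t to first gridline: x 1.1591, y 0.3727 (then +3.8637 / +1.0353)
    (5,0) via y @ 0.3727  # hit
  → r_4 = 0.3727

ranges = [1.3909, 0.6626, 1.3459, 0.3727]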